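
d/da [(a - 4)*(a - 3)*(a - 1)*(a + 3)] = 4*a^3 - 15*a^2 - 10*a + 45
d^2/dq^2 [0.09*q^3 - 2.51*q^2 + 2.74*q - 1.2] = 0.54*q - 5.02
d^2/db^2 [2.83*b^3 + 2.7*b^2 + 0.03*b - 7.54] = 16.98*b + 5.4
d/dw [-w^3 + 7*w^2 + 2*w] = -3*w^2 + 14*w + 2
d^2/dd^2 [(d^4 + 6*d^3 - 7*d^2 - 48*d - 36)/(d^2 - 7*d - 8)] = 2*(d^3 - 24*d^2 + 192*d + 188)/(d^3 - 24*d^2 + 192*d - 512)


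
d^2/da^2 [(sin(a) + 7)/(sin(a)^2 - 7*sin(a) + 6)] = (-sin(a)^4 - 36*sin(a)^3 + 149*sin(a)^2 - 26*sin(a) - 686)/((sin(a) - 6)^3*(sin(a) - 1)^2)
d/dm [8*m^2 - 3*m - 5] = 16*m - 3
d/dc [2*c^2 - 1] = 4*c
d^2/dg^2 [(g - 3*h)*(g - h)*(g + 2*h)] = 6*g - 4*h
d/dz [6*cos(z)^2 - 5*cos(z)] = (5 - 12*cos(z))*sin(z)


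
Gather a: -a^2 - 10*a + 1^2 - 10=-a^2 - 10*a - 9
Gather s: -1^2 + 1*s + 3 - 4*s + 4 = 6 - 3*s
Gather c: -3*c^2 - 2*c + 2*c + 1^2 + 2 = 3 - 3*c^2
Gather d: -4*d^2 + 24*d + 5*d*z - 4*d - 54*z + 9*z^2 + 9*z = -4*d^2 + d*(5*z + 20) + 9*z^2 - 45*z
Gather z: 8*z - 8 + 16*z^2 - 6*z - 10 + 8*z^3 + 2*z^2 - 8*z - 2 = 8*z^3 + 18*z^2 - 6*z - 20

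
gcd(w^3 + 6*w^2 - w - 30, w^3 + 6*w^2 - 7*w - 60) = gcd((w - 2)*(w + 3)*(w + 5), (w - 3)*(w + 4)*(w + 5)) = w + 5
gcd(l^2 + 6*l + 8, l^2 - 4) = l + 2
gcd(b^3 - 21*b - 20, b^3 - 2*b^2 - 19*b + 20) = b^2 - b - 20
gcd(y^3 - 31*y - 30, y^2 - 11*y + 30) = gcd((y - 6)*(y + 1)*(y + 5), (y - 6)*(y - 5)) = y - 6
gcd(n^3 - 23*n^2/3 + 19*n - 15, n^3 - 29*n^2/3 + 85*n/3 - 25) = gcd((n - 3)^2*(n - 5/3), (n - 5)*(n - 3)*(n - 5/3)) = n^2 - 14*n/3 + 5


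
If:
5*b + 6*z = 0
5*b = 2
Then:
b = 2/5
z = -1/3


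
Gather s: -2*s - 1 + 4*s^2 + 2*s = 4*s^2 - 1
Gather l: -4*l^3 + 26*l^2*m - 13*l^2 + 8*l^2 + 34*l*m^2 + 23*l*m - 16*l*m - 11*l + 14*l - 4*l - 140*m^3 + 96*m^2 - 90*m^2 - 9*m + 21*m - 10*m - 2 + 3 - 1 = -4*l^3 + l^2*(26*m - 5) + l*(34*m^2 + 7*m - 1) - 140*m^3 + 6*m^2 + 2*m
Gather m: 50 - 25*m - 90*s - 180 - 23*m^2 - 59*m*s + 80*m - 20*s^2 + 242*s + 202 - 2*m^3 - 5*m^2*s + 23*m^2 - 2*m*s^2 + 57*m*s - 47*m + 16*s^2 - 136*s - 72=-2*m^3 - 5*m^2*s + m*(-2*s^2 - 2*s + 8) - 4*s^2 + 16*s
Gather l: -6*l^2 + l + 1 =-6*l^2 + l + 1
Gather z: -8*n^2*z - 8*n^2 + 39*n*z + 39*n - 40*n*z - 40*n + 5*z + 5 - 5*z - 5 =-8*n^2 - n + z*(-8*n^2 - n)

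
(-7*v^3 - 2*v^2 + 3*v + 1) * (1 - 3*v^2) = 21*v^5 + 6*v^4 - 16*v^3 - 5*v^2 + 3*v + 1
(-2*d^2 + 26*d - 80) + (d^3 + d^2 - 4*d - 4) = d^3 - d^2 + 22*d - 84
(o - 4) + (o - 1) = 2*o - 5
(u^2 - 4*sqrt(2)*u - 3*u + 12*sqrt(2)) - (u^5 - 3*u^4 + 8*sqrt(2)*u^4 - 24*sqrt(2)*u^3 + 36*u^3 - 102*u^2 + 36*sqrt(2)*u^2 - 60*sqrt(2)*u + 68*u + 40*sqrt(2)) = -u^5 - 8*sqrt(2)*u^4 + 3*u^4 - 36*u^3 + 24*sqrt(2)*u^3 - 36*sqrt(2)*u^2 + 103*u^2 - 71*u + 56*sqrt(2)*u - 28*sqrt(2)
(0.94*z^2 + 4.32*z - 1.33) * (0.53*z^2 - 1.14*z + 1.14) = 0.4982*z^4 + 1.218*z^3 - 4.5581*z^2 + 6.441*z - 1.5162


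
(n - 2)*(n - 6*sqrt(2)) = n^2 - 6*sqrt(2)*n - 2*n + 12*sqrt(2)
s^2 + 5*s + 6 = (s + 2)*(s + 3)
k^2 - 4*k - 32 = (k - 8)*(k + 4)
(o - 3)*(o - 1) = o^2 - 4*o + 3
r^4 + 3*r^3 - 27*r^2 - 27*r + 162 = (r - 3)^2*(r + 3)*(r + 6)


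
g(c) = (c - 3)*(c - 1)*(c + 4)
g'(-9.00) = 230.00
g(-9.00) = -600.00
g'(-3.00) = 14.00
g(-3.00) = 24.00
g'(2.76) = 9.85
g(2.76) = -2.86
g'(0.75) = -11.31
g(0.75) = 2.67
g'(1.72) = -4.12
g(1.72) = -5.27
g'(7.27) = 145.56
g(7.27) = 301.73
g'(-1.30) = -7.93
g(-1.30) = 26.70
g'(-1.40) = -7.12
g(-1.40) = 27.46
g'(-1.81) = -3.17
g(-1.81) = 29.60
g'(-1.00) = -10.00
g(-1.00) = 24.00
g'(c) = (c - 3)*(c - 1) + (c - 3)*(c + 4) + (c - 1)*(c + 4)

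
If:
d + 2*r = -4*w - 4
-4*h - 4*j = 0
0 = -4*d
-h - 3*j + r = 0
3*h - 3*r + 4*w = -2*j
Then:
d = 0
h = 4/11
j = -4/11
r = -8/11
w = -7/11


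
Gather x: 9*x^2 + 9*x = 9*x^2 + 9*x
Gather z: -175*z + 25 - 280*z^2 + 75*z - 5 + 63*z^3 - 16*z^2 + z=63*z^3 - 296*z^2 - 99*z + 20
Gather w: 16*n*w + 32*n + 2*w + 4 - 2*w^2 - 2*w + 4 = 16*n*w + 32*n - 2*w^2 + 8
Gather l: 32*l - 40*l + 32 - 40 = -8*l - 8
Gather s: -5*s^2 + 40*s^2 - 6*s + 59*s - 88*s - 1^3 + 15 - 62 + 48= 35*s^2 - 35*s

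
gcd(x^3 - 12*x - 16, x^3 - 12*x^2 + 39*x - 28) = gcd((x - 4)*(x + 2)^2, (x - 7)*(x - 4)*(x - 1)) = x - 4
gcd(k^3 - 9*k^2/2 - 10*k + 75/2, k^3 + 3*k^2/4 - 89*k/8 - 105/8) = k + 3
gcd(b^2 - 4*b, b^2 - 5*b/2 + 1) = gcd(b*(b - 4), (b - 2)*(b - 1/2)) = 1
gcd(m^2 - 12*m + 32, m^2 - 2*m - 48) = m - 8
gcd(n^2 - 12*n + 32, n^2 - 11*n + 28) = n - 4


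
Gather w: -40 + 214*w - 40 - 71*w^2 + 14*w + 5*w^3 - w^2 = 5*w^3 - 72*w^2 + 228*w - 80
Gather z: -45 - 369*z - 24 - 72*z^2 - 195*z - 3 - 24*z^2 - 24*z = -96*z^2 - 588*z - 72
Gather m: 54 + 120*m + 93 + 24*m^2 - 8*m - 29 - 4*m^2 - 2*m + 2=20*m^2 + 110*m + 120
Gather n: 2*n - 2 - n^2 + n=-n^2 + 3*n - 2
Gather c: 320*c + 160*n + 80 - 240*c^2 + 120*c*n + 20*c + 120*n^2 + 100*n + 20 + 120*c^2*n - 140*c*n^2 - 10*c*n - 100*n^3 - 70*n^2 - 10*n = c^2*(120*n - 240) + c*(-140*n^2 + 110*n + 340) - 100*n^3 + 50*n^2 + 250*n + 100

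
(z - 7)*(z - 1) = z^2 - 8*z + 7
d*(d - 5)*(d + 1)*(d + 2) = d^4 - 2*d^3 - 13*d^2 - 10*d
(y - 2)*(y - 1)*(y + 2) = y^3 - y^2 - 4*y + 4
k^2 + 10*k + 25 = (k + 5)^2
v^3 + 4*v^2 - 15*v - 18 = (v - 3)*(v + 1)*(v + 6)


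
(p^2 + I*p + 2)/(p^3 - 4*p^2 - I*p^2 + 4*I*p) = (p + 2*I)/(p*(p - 4))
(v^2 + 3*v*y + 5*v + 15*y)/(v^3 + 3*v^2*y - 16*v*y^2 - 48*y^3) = (-v - 5)/(-v^2 + 16*y^2)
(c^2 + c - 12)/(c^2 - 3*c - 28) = (c - 3)/(c - 7)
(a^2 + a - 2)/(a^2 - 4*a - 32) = (-a^2 - a + 2)/(-a^2 + 4*a + 32)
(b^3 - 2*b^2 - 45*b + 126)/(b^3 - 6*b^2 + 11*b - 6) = (b^2 + b - 42)/(b^2 - 3*b + 2)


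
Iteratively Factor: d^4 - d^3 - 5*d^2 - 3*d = (d + 1)*(d^3 - 2*d^2 - 3*d) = d*(d + 1)*(d^2 - 2*d - 3) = d*(d + 1)^2*(d - 3)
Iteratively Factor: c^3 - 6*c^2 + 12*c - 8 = (c - 2)*(c^2 - 4*c + 4) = (c - 2)^2*(c - 2)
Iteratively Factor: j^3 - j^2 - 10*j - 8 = (j + 1)*(j^2 - 2*j - 8) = (j + 1)*(j + 2)*(j - 4)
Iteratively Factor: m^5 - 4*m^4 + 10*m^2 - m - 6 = (m - 3)*(m^4 - m^3 - 3*m^2 + m + 2) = (m - 3)*(m + 1)*(m^3 - 2*m^2 - m + 2) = (m - 3)*(m - 1)*(m + 1)*(m^2 - m - 2) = (m - 3)*(m - 1)*(m + 1)^2*(m - 2)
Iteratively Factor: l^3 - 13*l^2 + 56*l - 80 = (l - 4)*(l^2 - 9*l + 20) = (l - 4)^2*(l - 5)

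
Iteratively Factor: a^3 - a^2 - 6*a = (a)*(a^2 - a - 6) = a*(a + 2)*(a - 3)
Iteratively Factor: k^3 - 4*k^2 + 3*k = (k)*(k^2 - 4*k + 3) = k*(k - 1)*(k - 3)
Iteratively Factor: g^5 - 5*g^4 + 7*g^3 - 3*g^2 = (g - 3)*(g^4 - 2*g^3 + g^2) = g*(g - 3)*(g^3 - 2*g^2 + g) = g*(g - 3)*(g - 1)*(g^2 - g) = g*(g - 3)*(g - 1)^2*(g)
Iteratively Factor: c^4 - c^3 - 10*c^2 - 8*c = (c + 1)*(c^3 - 2*c^2 - 8*c) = (c + 1)*(c + 2)*(c^2 - 4*c) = c*(c + 1)*(c + 2)*(c - 4)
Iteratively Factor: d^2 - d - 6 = (d + 2)*(d - 3)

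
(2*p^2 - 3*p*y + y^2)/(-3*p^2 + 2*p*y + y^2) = (-2*p + y)/(3*p + y)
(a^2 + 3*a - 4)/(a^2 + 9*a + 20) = (a - 1)/(a + 5)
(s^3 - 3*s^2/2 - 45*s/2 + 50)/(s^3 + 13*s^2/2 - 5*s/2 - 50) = (s - 4)/(s + 4)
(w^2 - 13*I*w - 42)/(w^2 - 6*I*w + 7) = (w - 6*I)/(w + I)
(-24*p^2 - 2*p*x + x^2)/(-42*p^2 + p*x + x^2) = (4*p + x)/(7*p + x)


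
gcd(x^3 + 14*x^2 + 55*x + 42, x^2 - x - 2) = x + 1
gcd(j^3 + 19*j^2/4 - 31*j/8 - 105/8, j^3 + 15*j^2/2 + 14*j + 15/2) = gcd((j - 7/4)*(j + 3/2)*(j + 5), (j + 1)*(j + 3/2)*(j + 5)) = j^2 + 13*j/2 + 15/2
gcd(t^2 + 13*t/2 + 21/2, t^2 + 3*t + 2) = 1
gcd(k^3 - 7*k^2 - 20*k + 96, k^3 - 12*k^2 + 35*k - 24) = k^2 - 11*k + 24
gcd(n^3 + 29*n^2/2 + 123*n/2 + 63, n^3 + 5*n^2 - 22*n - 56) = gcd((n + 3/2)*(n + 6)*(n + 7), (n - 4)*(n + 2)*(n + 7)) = n + 7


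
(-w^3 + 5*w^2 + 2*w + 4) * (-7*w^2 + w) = 7*w^5 - 36*w^4 - 9*w^3 - 26*w^2 + 4*w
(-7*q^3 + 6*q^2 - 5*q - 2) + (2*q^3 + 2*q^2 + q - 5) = -5*q^3 + 8*q^2 - 4*q - 7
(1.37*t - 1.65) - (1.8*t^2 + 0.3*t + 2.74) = -1.8*t^2 + 1.07*t - 4.39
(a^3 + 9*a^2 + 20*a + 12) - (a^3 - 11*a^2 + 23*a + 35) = 20*a^2 - 3*a - 23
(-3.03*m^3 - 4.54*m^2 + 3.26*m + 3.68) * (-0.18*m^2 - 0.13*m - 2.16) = 0.5454*m^5 + 1.2111*m^4 + 6.5482*m^3 + 8.7202*m^2 - 7.52*m - 7.9488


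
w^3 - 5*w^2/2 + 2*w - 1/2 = (w - 1)^2*(w - 1/2)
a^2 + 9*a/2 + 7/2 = (a + 1)*(a + 7/2)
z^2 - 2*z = z*(z - 2)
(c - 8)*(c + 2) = c^2 - 6*c - 16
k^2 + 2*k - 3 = (k - 1)*(k + 3)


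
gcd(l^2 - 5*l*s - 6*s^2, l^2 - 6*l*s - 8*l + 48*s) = -l + 6*s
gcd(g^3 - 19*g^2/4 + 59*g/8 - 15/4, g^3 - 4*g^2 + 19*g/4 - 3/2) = g^2 - 7*g/2 + 3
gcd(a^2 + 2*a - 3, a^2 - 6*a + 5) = a - 1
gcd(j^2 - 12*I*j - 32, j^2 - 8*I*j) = j - 8*I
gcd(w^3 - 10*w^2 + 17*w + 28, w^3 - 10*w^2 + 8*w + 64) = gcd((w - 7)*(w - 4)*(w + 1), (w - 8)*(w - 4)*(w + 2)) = w - 4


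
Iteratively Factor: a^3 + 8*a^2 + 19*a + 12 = (a + 3)*(a^2 + 5*a + 4) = (a + 3)*(a + 4)*(a + 1)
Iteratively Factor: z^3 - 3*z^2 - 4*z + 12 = (z - 2)*(z^2 - z - 6) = (z - 2)*(z + 2)*(z - 3)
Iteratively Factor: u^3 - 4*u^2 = (u - 4)*(u^2) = u*(u - 4)*(u)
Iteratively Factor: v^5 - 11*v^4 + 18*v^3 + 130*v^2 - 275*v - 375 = (v - 5)*(v^4 - 6*v^3 - 12*v^2 + 70*v + 75) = (v - 5)^2*(v^3 - v^2 - 17*v - 15) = (v - 5)^2*(v + 1)*(v^2 - 2*v - 15) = (v - 5)^3*(v + 1)*(v + 3)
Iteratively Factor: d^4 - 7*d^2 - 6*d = (d - 3)*(d^3 + 3*d^2 + 2*d) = (d - 3)*(d + 1)*(d^2 + 2*d) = (d - 3)*(d + 1)*(d + 2)*(d)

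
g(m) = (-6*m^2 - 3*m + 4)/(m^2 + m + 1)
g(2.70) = -4.35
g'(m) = (-12*m - 3)/(m^2 + m + 1) + (-2*m - 1)*(-6*m^2 - 3*m + 4)/(m^2 + m + 1)^2 = (-3*m^2 - 20*m - 7)/(m^4 + 2*m^3 + 3*m^2 + 2*m + 1)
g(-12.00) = -6.20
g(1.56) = -3.06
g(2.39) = -4.11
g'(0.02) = -7.11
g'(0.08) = -7.30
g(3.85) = -4.90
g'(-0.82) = 10.16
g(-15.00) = -6.17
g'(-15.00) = -0.00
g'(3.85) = -0.33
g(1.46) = -2.87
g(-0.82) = 2.85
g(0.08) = 3.43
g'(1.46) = -2.02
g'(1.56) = -1.82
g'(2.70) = -0.69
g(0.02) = 3.86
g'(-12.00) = -0.01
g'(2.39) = -0.87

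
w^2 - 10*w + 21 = (w - 7)*(w - 3)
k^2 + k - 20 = (k - 4)*(k + 5)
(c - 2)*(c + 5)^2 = c^3 + 8*c^2 + 5*c - 50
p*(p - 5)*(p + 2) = p^3 - 3*p^2 - 10*p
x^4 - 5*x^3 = x^3*(x - 5)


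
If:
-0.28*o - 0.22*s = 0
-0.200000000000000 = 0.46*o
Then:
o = -0.43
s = 0.55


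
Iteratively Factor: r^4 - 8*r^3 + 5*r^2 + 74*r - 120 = (r - 2)*(r^3 - 6*r^2 - 7*r + 60) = (r - 4)*(r - 2)*(r^2 - 2*r - 15) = (r - 4)*(r - 2)*(r + 3)*(r - 5)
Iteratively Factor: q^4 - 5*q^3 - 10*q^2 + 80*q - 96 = (q - 3)*(q^3 - 2*q^2 - 16*q + 32) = (q - 3)*(q + 4)*(q^2 - 6*q + 8) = (q - 3)*(q - 2)*(q + 4)*(q - 4)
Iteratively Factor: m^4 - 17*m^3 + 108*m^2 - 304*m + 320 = (m - 4)*(m^3 - 13*m^2 + 56*m - 80) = (m - 4)^2*(m^2 - 9*m + 20) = (m - 5)*(m - 4)^2*(m - 4)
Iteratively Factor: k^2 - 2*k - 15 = (k - 5)*(k + 3)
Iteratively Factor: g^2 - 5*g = (g - 5)*(g)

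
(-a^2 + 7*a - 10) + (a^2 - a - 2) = 6*a - 12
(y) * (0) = 0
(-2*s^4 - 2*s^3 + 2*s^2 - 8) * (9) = -18*s^4 - 18*s^3 + 18*s^2 - 72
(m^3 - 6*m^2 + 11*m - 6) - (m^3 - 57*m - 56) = -6*m^2 + 68*m + 50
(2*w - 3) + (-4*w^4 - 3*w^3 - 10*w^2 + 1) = -4*w^4 - 3*w^3 - 10*w^2 + 2*w - 2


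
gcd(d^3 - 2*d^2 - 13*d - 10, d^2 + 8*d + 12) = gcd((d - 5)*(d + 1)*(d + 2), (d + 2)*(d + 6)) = d + 2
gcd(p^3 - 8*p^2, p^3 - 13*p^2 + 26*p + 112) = p - 8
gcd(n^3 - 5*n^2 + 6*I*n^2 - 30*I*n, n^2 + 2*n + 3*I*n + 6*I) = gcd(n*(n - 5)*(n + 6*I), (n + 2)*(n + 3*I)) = 1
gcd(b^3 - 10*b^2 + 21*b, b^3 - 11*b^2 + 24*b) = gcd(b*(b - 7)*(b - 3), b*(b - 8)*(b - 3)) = b^2 - 3*b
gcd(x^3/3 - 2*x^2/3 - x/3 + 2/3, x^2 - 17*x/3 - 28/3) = 1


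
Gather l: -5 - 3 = -8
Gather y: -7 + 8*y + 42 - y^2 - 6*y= -y^2 + 2*y + 35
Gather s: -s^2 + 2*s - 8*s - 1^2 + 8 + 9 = -s^2 - 6*s + 16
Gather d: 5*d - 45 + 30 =5*d - 15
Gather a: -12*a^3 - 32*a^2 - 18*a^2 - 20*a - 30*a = -12*a^3 - 50*a^2 - 50*a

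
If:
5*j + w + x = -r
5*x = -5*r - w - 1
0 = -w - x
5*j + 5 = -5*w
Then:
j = 5/21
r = -25/21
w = -26/21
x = 26/21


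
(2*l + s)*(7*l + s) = 14*l^2 + 9*l*s + s^2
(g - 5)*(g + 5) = g^2 - 25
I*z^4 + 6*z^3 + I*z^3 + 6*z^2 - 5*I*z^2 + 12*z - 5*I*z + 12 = (z - 4*I)*(z - 3*I)*(z + I)*(I*z + I)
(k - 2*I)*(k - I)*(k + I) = k^3 - 2*I*k^2 + k - 2*I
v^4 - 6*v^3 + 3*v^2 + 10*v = v*(v - 5)*(v - 2)*(v + 1)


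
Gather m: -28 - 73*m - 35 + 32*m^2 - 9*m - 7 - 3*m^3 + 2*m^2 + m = -3*m^3 + 34*m^2 - 81*m - 70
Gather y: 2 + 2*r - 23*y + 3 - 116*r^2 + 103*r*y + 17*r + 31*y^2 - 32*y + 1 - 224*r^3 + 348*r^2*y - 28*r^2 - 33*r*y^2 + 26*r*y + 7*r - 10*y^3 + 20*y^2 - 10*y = -224*r^3 - 144*r^2 + 26*r - 10*y^3 + y^2*(51 - 33*r) + y*(348*r^2 + 129*r - 65) + 6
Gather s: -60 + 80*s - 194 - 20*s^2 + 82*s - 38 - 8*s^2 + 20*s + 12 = -28*s^2 + 182*s - 280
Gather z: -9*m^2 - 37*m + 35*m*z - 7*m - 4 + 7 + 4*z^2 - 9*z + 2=-9*m^2 - 44*m + 4*z^2 + z*(35*m - 9) + 5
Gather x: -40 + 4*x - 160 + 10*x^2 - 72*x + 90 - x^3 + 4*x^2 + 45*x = -x^3 + 14*x^2 - 23*x - 110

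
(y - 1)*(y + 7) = y^2 + 6*y - 7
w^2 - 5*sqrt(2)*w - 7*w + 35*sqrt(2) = (w - 7)*(w - 5*sqrt(2))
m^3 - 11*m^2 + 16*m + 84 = (m - 7)*(m - 6)*(m + 2)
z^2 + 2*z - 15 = (z - 3)*(z + 5)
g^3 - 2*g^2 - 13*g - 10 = (g - 5)*(g + 1)*(g + 2)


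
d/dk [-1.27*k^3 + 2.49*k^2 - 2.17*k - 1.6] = -3.81*k^2 + 4.98*k - 2.17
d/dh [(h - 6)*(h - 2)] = 2*h - 8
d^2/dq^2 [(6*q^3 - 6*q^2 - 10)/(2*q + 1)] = 4*(12*q^3 + 18*q^2 + 9*q - 23)/(8*q^3 + 12*q^2 + 6*q + 1)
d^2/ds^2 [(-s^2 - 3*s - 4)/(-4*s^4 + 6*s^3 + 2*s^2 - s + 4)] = 4*s*(24*s^7 + 108*s^6 + 54*s^5 - 606*s^4 + 429*s^3 + 380*s^2 - 48*s - 192)/(64*s^12 - 288*s^11 + 336*s^10 + 120*s^9 - 504*s^8 + 564*s^7 - 164*s^6 - 390*s^5 + 282*s^4 - 239*s^3 - 108*s^2 + 48*s - 64)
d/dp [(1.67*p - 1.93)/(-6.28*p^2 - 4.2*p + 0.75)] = (10.4876*p^2 - 24.2408*p - 6.8535)/(39.4384*p^4 + 52.752*p^3 + 8.22*p^2 - 6.3*p + 0.5625)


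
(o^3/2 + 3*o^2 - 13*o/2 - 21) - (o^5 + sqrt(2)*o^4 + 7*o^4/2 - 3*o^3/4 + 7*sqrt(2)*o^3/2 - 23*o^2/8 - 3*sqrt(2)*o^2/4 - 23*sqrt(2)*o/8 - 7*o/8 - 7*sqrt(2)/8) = -o^5 - 7*o^4/2 - sqrt(2)*o^4 - 7*sqrt(2)*o^3/2 + 5*o^3/4 + 3*sqrt(2)*o^2/4 + 47*o^2/8 - 45*o/8 + 23*sqrt(2)*o/8 - 21 + 7*sqrt(2)/8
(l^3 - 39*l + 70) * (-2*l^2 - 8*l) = -2*l^5 - 8*l^4 + 78*l^3 + 172*l^2 - 560*l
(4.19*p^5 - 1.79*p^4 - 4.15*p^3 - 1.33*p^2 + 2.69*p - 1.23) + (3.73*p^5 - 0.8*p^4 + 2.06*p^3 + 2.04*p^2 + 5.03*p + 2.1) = 7.92*p^5 - 2.59*p^4 - 2.09*p^3 + 0.71*p^2 + 7.72*p + 0.87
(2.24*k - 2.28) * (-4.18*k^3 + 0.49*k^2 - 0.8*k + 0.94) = -9.3632*k^4 + 10.628*k^3 - 2.9092*k^2 + 3.9296*k - 2.1432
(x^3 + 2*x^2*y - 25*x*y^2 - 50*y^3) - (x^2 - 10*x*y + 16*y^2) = x^3 + 2*x^2*y - x^2 - 25*x*y^2 + 10*x*y - 50*y^3 - 16*y^2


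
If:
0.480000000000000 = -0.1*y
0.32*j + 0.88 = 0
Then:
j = -2.75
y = -4.80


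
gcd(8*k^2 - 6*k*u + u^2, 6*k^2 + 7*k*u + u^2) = 1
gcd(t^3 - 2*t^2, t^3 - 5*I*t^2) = t^2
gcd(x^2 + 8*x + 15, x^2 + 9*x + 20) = x + 5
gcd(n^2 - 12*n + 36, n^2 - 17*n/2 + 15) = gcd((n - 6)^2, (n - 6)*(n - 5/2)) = n - 6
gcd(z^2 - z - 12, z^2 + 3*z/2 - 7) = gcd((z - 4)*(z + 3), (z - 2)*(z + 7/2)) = 1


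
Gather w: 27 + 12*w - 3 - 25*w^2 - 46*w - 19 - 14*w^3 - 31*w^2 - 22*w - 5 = -14*w^3 - 56*w^2 - 56*w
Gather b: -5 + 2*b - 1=2*b - 6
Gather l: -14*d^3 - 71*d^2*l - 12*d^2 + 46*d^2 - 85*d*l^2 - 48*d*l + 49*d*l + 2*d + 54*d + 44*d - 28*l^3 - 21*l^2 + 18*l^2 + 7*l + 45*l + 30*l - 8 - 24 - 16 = -14*d^3 + 34*d^2 + 100*d - 28*l^3 + l^2*(-85*d - 3) + l*(-71*d^2 + d + 82) - 48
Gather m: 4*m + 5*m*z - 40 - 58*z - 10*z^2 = m*(5*z + 4) - 10*z^2 - 58*z - 40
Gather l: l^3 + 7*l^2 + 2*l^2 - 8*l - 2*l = l^3 + 9*l^2 - 10*l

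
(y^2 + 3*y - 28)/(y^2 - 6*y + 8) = (y + 7)/(y - 2)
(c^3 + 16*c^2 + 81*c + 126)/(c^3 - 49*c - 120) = (c^2 + 13*c + 42)/(c^2 - 3*c - 40)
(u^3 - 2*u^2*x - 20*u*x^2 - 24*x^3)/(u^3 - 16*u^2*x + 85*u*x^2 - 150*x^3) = (u^2 + 4*u*x + 4*x^2)/(u^2 - 10*u*x + 25*x^2)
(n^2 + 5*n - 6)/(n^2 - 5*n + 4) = (n + 6)/(n - 4)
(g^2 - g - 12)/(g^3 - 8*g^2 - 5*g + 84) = 1/(g - 7)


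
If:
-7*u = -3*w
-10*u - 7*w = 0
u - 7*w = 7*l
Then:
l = 0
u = 0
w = 0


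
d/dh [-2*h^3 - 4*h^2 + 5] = 2*h*(-3*h - 4)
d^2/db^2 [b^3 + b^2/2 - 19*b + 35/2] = 6*b + 1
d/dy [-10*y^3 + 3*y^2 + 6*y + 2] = -30*y^2 + 6*y + 6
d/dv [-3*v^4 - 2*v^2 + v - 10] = -12*v^3 - 4*v + 1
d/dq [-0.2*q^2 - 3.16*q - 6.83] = -0.4*q - 3.16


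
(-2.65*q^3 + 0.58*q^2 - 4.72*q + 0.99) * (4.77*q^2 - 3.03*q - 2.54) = -12.6405*q^5 + 10.7961*q^4 - 17.5408*q^3 + 17.5507*q^2 + 8.9891*q - 2.5146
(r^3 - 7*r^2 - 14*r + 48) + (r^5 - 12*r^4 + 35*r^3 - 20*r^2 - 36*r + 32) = r^5 - 12*r^4 + 36*r^3 - 27*r^2 - 50*r + 80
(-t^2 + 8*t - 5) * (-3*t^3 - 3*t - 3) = 3*t^5 - 24*t^4 + 18*t^3 - 21*t^2 - 9*t + 15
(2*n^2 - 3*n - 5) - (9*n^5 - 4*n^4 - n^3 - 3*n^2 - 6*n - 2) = -9*n^5 + 4*n^4 + n^3 + 5*n^2 + 3*n - 3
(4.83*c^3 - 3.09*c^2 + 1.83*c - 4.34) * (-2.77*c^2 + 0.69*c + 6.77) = -13.3791*c^5 + 11.892*c^4 + 25.4979*c^3 - 7.6348*c^2 + 9.3945*c - 29.3818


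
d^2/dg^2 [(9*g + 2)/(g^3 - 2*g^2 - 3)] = 2*(-g^2*(3*g - 4)^2*(9*g + 2) + (-27*g^2 + 36*g - (3*g - 2)*(9*g + 2))*(-g^3 + 2*g^2 + 3))/(-g^3 + 2*g^2 + 3)^3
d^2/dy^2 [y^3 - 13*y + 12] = 6*y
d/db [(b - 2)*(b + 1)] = 2*b - 1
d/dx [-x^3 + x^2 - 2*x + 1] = -3*x^2 + 2*x - 2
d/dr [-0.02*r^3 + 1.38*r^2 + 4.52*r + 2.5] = -0.06*r^2 + 2.76*r + 4.52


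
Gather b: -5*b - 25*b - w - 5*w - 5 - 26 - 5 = -30*b - 6*w - 36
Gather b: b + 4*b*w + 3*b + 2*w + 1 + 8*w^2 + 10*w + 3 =b*(4*w + 4) + 8*w^2 + 12*w + 4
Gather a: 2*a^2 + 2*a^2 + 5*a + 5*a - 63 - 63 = 4*a^2 + 10*a - 126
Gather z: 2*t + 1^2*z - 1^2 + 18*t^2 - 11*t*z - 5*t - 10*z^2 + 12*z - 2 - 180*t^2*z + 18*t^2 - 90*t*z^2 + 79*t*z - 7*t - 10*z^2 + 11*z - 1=36*t^2 - 10*t + z^2*(-90*t - 20) + z*(-180*t^2 + 68*t + 24) - 4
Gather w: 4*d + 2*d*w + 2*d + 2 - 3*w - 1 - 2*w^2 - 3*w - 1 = 6*d - 2*w^2 + w*(2*d - 6)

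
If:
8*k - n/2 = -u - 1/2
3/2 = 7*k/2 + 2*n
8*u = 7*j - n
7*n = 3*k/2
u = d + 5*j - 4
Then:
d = 31579/1540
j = -3083/770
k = 21/55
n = 9/110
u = -773/220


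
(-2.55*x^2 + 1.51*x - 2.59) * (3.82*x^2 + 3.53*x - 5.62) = -9.741*x^4 - 3.2333*x^3 + 9.7675*x^2 - 17.6289*x + 14.5558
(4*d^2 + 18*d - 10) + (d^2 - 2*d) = 5*d^2 + 16*d - 10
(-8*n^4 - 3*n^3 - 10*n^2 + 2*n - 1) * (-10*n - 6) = 80*n^5 + 78*n^4 + 118*n^3 + 40*n^2 - 2*n + 6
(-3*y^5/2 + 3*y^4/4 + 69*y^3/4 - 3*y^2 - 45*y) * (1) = -3*y^5/2 + 3*y^4/4 + 69*y^3/4 - 3*y^2 - 45*y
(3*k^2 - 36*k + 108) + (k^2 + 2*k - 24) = 4*k^2 - 34*k + 84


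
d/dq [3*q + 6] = 3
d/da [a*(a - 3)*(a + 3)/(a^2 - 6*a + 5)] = (a^4 - 12*a^3 + 24*a^2 - 45)/(a^4 - 12*a^3 + 46*a^2 - 60*a + 25)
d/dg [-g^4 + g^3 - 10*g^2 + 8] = g*(-4*g^2 + 3*g - 20)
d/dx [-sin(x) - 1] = -cos(x)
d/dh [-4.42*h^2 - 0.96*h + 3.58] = -8.84*h - 0.96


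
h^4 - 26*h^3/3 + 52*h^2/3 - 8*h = h*(h - 6)*(h - 2)*(h - 2/3)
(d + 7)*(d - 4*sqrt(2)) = d^2 - 4*sqrt(2)*d + 7*d - 28*sqrt(2)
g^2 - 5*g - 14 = (g - 7)*(g + 2)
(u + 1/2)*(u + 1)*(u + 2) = u^3 + 7*u^2/2 + 7*u/2 + 1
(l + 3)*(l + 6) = l^2 + 9*l + 18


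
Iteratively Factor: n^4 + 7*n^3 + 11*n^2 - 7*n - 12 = (n + 1)*(n^3 + 6*n^2 + 5*n - 12) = (n + 1)*(n + 4)*(n^2 + 2*n - 3) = (n + 1)*(n + 3)*(n + 4)*(n - 1)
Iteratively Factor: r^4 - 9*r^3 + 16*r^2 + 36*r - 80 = (r - 4)*(r^3 - 5*r^2 - 4*r + 20) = (r - 5)*(r - 4)*(r^2 - 4) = (r - 5)*(r - 4)*(r + 2)*(r - 2)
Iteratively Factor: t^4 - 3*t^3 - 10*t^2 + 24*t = (t)*(t^3 - 3*t^2 - 10*t + 24) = t*(t - 2)*(t^2 - t - 12) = t*(t - 2)*(t + 3)*(t - 4)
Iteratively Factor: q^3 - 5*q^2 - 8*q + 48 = (q - 4)*(q^2 - q - 12) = (q - 4)^2*(q + 3)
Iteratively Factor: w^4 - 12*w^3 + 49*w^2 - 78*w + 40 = (w - 1)*(w^3 - 11*w^2 + 38*w - 40) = (w - 4)*(w - 1)*(w^2 - 7*w + 10) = (w - 4)*(w - 2)*(w - 1)*(w - 5)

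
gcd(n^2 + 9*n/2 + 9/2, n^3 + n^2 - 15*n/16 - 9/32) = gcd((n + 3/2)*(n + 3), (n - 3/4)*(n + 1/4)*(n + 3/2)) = n + 3/2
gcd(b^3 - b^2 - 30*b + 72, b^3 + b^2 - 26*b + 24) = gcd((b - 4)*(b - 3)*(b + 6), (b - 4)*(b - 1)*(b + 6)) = b^2 + 2*b - 24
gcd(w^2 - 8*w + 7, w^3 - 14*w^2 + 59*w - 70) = w - 7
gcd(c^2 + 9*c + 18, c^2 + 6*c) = c + 6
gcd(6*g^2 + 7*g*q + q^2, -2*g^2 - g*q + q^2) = g + q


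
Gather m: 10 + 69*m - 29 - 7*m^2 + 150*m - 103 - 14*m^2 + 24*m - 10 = -21*m^2 + 243*m - 132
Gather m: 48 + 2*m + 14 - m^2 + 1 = -m^2 + 2*m + 63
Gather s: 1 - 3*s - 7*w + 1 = -3*s - 7*w + 2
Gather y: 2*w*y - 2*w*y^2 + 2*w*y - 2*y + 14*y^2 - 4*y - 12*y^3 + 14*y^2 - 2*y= -12*y^3 + y^2*(28 - 2*w) + y*(4*w - 8)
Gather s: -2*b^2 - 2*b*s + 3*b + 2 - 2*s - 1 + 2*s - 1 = -2*b^2 - 2*b*s + 3*b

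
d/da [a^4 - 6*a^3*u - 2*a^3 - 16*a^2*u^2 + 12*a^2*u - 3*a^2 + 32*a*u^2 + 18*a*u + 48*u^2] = 4*a^3 - 18*a^2*u - 6*a^2 - 32*a*u^2 + 24*a*u - 6*a + 32*u^2 + 18*u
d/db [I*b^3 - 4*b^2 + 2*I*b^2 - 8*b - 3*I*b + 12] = 3*I*b^2 + 4*b*(-2 + I) - 8 - 3*I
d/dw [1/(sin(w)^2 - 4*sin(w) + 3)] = 2*(2 - sin(w))*cos(w)/(sin(w)^2 - 4*sin(w) + 3)^2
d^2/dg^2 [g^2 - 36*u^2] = 2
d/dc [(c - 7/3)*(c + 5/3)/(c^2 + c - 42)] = (15*c^2 - 686*c + 287)/(9*(c^4 + 2*c^3 - 83*c^2 - 84*c + 1764))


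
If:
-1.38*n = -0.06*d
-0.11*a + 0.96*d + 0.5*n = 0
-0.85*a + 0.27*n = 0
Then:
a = 0.00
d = 0.00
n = 0.00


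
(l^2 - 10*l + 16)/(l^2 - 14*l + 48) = (l - 2)/(l - 6)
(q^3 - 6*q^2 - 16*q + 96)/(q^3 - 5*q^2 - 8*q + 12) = (q^2 - 16)/(q^2 + q - 2)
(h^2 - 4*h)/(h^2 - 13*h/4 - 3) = 4*h/(4*h + 3)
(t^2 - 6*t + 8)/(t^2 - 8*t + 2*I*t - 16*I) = (t^2 - 6*t + 8)/(t^2 + 2*t*(-4 + I) - 16*I)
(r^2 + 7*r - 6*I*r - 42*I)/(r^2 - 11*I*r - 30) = (r + 7)/(r - 5*I)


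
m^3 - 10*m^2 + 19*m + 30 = (m - 6)*(m - 5)*(m + 1)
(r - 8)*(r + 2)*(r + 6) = r^3 - 52*r - 96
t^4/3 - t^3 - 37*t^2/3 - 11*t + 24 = (t/3 + 1)*(t - 8)*(t - 1)*(t + 3)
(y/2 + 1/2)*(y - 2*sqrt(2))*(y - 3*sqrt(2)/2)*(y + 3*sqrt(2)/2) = y^4/2 - sqrt(2)*y^3 + y^3/2 - 9*y^2/4 - sqrt(2)*y^2 - 9*y/4 + 9*sqrt(2)*y/2 + 9*sqrt(2)/2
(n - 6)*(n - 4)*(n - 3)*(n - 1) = n^4 - 14*n^3 + 67*n^2 - 126*n + 72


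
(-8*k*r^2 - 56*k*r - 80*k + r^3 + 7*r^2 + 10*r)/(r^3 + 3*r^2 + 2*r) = (-8*k*r - 40*k + r^2 + 5*r)/(r*(r + 1))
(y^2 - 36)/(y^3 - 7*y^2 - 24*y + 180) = (y + 6)/(y^2 - y - 30)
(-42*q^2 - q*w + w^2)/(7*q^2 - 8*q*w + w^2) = (-6*q - w)/(q - w)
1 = 1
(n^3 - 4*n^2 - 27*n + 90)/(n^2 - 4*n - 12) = (n^2 + 2*n - 15)/(n + 2)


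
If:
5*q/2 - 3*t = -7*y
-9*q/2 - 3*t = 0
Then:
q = -y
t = 3*y/2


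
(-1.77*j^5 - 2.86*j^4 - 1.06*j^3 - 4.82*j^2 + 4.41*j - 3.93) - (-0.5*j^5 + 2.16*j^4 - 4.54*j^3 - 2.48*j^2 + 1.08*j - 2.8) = -1.27*j^5 - 5.02*j^4 + 3.48*j^3 - 2.34*j^2 + 3.33*j - 1.13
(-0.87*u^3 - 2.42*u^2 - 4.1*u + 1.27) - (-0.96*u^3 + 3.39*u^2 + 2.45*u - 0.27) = 0.09*u^3 - 5.81*u^2 - 6.55*u + 1.54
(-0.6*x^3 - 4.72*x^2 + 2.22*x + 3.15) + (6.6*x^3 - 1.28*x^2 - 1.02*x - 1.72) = 6.0*x^3 - 6.0*x^2 + 1.2*x + 1.43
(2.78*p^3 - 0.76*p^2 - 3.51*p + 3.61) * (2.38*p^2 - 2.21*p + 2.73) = 6.6164*p^5 - 7.9526*p^4 + 0.9152*p^3 + 14.2741*p^2 - 17.5604*p + 9.8553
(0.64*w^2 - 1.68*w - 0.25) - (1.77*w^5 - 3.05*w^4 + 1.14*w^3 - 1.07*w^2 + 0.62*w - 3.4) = -1.77*w^5 + 3.05*w^4 - 1.14*w^3 + 1.71*w^2 - 2.3*w + 3.15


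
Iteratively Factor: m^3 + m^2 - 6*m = (m - 2)*(m^2 + 3*m) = (m - 2)*(m + 3)*(m)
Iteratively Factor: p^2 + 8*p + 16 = (p + 4)*(p + 4)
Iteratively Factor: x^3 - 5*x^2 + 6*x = (x - 3)*(x^2 - 2*x) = x*(x - 3)*(x - 2)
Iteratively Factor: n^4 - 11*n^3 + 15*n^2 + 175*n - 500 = (n - 5)*(n^3 - 6*n^2 - 15*n + 100) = (n - 5)^2*(n^2 - n - 20) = (n - 5)^3*(n + 4)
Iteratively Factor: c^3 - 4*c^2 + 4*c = (c)*(c^2 - 4*c + 4) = c*(c - 2)*(c - 2)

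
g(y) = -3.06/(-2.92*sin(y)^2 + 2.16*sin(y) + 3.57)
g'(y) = -3.06*(5.84*sin(y)*cos(y) - 2.16*cos(y))/(-2.92*sin(y)^2 + 2.16*sin(y) + 3.57)^2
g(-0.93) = 80.79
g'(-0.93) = 8724.56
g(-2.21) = 68.94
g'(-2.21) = -6344.61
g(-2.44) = -3.19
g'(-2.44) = -15.06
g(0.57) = -0.79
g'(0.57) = -0.17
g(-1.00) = 9.71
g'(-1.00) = 117.76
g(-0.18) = -0.99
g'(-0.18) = 1.01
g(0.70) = -0.82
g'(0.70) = -0.27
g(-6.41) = -0.94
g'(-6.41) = 0.83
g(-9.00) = -1.40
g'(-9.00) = -2.67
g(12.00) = -1.95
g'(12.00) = 5.54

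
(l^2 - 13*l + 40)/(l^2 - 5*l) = (l - 8)/l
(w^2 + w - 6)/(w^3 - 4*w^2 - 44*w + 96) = (w + 3)/(w^2 - 2*w - 48)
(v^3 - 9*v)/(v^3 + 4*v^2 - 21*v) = (v + 3)/(v + 7)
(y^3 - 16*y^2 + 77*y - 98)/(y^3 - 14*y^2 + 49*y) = (y - 2)/y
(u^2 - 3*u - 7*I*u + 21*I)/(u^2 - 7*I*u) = (u - 3)/u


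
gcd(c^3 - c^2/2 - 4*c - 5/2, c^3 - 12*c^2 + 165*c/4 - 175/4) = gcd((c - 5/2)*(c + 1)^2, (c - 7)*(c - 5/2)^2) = c - 5/2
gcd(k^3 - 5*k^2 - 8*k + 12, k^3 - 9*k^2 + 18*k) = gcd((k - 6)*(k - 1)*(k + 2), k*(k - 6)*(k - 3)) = k - 6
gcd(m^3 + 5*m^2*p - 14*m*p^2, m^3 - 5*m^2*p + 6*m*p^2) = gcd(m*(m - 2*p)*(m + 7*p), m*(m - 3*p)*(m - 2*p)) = -m^2 + 2*m*p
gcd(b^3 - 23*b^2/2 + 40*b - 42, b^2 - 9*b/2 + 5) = b - 2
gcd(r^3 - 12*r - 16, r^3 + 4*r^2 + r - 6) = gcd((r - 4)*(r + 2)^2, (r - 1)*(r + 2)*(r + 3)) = r + 2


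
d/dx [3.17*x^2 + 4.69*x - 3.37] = 6.34*x + 4.69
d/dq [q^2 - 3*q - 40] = 2*q - 3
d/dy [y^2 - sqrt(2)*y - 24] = 2*y - sqrt(2)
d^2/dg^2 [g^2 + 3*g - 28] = 2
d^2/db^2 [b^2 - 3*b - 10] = 2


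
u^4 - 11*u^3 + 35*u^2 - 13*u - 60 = (u - 5)*(u - 4)*(u - 3)*(u + 1)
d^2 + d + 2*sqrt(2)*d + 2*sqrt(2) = (d + 1)*(d + 2*sqrt(2))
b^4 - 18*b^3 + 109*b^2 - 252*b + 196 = (b - 7)^2*(b - 2)^2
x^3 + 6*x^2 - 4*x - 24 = (x - 2)*(x + 2)*(x + 6)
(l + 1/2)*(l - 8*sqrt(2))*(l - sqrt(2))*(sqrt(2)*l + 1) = sqrt(2)*l^4 - 17*l^3 + sqrt(2)*l^3/2 - 17*l^2/2 + 7*sqrt(2)*l^2 + 7*sqrt(2)*l/2 + 16*l + 8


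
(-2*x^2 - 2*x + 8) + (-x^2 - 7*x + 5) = -3*x^2 - 9*x + 13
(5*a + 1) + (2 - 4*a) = a + 3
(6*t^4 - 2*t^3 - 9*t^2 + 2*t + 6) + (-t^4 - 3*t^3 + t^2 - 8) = 5*t^4 - 5*t^3 - 8*t^2 + 2*t - 2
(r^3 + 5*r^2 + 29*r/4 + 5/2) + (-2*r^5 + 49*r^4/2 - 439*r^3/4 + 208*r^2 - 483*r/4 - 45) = -2*r^5 + 49*r^4/2 - 435*r^3/4 + 213*r^2 - 227*r/2 - 85/2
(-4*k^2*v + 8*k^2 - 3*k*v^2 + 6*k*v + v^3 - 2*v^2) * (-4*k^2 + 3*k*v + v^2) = 16*k^4*v - 32*k^4 - 17*k^2*v^3 + 34*k^2*v^2 + v^5 - 2*v^4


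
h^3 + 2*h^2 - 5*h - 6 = (h - 2)*(h + 1)*(h + 3)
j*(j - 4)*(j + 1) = j^3 - 3*j^2 - 4*j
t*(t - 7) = t^2 - 7*t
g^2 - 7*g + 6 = (g - 6)*(g - 1)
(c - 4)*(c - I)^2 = c^3 - 4*c^2 - 2*I*c^2 - c + 8*I*c + 4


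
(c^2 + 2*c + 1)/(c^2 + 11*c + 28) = (c^2 + 2*c + 1)/(c^2 + 11*c + 28)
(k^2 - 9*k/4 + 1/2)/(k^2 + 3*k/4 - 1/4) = (k - 2)/(k + 1)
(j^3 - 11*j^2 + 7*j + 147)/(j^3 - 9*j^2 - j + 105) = (j - 7)/(j - 5)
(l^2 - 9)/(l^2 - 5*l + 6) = (l + 3)/(l - 2)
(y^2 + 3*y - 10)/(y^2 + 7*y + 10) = (y - 2)/(y + 2)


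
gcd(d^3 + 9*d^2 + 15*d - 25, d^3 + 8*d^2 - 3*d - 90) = d + 5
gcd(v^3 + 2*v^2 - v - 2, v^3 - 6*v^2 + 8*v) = 1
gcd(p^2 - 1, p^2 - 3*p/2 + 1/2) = p - 1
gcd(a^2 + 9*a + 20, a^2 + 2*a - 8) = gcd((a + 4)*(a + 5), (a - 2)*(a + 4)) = a + 4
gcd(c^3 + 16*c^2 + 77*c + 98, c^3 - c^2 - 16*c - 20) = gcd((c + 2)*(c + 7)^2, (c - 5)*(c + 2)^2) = c + 2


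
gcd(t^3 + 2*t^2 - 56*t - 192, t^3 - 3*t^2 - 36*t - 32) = t^2 - 4*t - 32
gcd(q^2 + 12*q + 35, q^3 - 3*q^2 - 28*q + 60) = q + 5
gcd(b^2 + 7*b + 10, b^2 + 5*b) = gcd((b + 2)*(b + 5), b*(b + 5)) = b + 5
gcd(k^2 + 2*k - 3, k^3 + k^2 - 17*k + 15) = k - 1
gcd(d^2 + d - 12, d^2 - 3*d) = d - 3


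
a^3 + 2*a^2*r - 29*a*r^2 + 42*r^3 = (a - 3*r)*(a - 2*r)*(a + 7*r)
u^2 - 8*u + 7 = (u - 7)*(u - 1)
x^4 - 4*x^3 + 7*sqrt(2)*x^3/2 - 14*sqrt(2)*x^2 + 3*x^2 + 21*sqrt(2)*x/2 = x*(x - 3)*(x - 1)*(x + 7*sqrt(2)/2)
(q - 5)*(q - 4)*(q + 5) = q^3 - 4*q^2 - 25*q + 100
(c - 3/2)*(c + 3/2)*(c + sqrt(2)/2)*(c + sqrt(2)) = c^4 + 3*sqrt(2)*c^3/2 - 5*c^2/4 - 27*sqrt(2)*c/8 - 9/4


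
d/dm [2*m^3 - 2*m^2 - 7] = 2*m*(3*m - 2)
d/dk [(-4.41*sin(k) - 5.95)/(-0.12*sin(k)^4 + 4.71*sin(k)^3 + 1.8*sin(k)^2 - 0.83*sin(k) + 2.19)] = (-1.5876*sin(k)^4 + 38.6862*sin(k)^3 + 92.0115*sin(k)^2 + 21.42*sin(k) - 14.5964)*cos(k)/(0.0144*sin(k)^8 - 1.1304*sin(k)^7 + 21.7521*sin(k)^6 + 17.1552*sin(k)^5 - 5.1042*sin(k)^4 + 17.6418*sin(k)^3 + 8.5729*sin(k)^2 - 3.6354*sin(k) + 4.7961)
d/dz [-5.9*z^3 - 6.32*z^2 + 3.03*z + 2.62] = -17.7*z^2 - 12.64*z + 3.03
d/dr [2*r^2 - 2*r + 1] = 4*r - 2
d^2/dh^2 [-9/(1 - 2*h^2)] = 36*(6*h^2 + 1)/(2*h^2 - 1)^3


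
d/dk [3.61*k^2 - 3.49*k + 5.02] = 7.22*k - 3.49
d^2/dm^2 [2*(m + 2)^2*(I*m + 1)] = 12*I*m + 4 + 16*I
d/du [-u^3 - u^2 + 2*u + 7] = -3*u^2 - 2*u + 2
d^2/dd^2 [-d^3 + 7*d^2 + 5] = 14 - 6*d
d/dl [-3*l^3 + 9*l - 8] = 9 - 9*l^2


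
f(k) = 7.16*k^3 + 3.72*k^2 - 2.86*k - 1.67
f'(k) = 21.48*k^2 + 7.44*k - 2.86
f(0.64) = -0.10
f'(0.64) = 10.70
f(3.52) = 346.63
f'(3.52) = 289.47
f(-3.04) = -159.75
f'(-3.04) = 173.03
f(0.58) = -0.68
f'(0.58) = 8.68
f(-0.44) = -0.30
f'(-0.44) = -1.98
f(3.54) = 352.45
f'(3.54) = 292.66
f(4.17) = 570.27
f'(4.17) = 401.68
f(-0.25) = -0.83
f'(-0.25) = -3.38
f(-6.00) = -1397.15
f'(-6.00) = 725.78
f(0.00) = -1.67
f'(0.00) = -2.86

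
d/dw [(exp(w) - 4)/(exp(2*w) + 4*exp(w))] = (-exp(2*w) + 8*exp(w) + 16)*exp(-w)/(exp(2*w) + 8*exp(w) + 16)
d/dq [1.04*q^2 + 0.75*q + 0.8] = 2.08*q + 0.75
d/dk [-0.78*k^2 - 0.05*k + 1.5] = -1.56*k - 0.05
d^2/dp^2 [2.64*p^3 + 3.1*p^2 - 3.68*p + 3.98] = 15.84*p + 6.2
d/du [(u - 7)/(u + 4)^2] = (18 - u)/(u + 4)^3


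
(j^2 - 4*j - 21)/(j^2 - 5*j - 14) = (j + 3)/(j + 2)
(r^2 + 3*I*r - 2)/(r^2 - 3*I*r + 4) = (r + 2*I)/(r - 4*I)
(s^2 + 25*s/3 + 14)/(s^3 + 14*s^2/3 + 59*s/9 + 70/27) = 9*(s + 6)/(9*s^2 + 21*s + 10)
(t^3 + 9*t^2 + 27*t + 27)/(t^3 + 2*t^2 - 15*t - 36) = (t + 3)/(t - 4)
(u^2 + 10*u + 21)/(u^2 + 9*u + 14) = (u + 3)/(u + 2)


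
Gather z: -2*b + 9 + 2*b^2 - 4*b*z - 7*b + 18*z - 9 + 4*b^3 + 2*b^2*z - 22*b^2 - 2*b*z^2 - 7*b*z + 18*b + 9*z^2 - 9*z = 4*b^3 - 20*b^2 + 9*b + z^2*(9 - 2*b) + z*(2*b^2 - 11*b + 9)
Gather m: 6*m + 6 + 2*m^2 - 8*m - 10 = 2*m^2 - 2*m - 4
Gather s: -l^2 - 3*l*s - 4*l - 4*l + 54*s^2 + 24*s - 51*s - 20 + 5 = -l^2 - 8*l + 54*s^2 + s*(-3*l - 27) - 15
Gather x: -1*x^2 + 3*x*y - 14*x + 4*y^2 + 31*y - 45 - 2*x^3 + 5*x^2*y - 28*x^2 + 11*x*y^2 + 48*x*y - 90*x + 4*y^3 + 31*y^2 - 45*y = -2*x^3 + x^2*(5*y - 29) + x*(11*y^2 + 51*y - 104) + 4*y^3 + 35*y^2 - 14*y - 45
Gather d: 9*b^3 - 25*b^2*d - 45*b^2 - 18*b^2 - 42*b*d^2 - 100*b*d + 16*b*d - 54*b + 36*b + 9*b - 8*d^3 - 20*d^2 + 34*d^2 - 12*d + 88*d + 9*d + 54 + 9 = 9*b^3 - 63*b^2 - 9*b - 8*d^3 + d^2*(14 - 42*b) + d*(-25*b^2 - 84*b + 85) + 63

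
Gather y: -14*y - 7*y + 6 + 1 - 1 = 6 - 21*y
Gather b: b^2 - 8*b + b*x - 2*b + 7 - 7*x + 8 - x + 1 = b^2 + b*(x - 10) - 8*x + 16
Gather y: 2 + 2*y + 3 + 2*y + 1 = 4*y + 6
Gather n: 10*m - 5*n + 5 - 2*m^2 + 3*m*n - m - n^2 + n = -2*m^2 + 9*m - n^2 + n*(3*m - 4) + 5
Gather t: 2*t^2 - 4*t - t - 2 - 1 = 2*t^2 - 5*t - 3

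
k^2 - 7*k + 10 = (k - 5)*(k - 2)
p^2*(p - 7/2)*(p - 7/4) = p^4 - 21*p^3/4 + 49*p^2/8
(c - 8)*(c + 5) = c^2 - 3*c - 40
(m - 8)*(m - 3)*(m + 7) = m^3 - 4*m^2 - 53*m + 168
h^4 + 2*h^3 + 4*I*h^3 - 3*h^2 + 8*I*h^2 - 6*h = h*(h + 2)*(h + I)*(h + 3*I)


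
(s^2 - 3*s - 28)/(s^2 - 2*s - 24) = (s - 7)/(s - 6)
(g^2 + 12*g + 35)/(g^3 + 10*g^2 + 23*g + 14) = (g + 5)/(g^2 + 3*g + 2)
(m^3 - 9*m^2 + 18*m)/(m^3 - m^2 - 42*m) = (-m^2 + 9*m - 18)/(-m^2 + m + 42)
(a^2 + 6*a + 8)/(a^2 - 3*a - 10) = (a + 4)/(a - 5)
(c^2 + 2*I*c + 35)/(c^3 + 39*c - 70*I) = 1/(c - 2*I)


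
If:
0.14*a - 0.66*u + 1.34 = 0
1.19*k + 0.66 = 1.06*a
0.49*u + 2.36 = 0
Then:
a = -32.28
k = -29.31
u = -4.82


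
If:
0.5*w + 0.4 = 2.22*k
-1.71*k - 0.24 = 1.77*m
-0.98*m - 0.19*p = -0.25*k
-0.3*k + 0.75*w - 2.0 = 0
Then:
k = 0.86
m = -0.96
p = 6.10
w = 3.01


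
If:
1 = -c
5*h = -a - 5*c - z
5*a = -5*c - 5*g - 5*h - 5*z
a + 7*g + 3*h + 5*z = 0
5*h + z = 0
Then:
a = 5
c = -1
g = 34/3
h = 23/6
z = -115/6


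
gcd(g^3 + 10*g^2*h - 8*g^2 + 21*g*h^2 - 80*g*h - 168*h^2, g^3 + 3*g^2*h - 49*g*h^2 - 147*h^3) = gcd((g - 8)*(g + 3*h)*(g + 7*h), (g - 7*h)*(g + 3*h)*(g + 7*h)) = g^2 + 10*g*h + 21*h^2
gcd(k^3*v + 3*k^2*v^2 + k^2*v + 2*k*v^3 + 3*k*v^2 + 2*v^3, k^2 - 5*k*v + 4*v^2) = 1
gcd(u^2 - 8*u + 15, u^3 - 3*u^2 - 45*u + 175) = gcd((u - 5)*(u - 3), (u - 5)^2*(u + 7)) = u - 5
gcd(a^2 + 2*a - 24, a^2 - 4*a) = a - 4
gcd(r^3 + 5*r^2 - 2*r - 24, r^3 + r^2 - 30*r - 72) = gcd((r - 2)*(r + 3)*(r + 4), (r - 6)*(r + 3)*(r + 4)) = r^2 + 7*r + 12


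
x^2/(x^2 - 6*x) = x/(x - 6)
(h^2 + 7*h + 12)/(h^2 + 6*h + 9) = (h + 4)/(h + 3)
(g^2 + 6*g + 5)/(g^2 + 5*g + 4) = (g + 5)/(g + 4)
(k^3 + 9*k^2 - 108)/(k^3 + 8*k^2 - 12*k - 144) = (k - 3)/(k - 4)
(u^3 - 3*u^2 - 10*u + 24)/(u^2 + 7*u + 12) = (u^2 - 6*u + 8)/(u + 4)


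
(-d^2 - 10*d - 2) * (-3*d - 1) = 3*d^3 + 31*d^2 + 16*d + 2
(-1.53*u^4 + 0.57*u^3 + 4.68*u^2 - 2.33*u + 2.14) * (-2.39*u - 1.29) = 3.6567*u^5 + 0.6114*u^4 - 11.9205*u^3 - 0.468499999999999*u^2 - 2.1089*u - 2.7606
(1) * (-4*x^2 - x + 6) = -4*x^2 - x + 6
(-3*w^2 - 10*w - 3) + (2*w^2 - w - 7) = -w^2 - 11*w - 10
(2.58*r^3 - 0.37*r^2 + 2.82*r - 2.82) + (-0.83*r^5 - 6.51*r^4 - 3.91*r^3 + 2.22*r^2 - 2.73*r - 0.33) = -0.83*r^5 - 6.51*r^4 - 1.33*r^3 + 1.85*r^2 + 0.0899999999999999*r - 3.15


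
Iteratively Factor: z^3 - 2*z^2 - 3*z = (z + 1)*(z^2 - 3*z) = z*(z + 1)*(z - 3)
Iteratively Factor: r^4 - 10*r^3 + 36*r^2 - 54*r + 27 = (r - 3)*(r^3 - 7*r^2 + 15*r - 9) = (r - 3)*(r - 1)*(r^2 - 6*r + 9) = (r - 3)^2*(r - 1)*(r - 3)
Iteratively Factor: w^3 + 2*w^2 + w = (w + 1)*(w^2 + w) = (w + 1)^2*(w)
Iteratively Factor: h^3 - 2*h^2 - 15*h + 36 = (h + 4)*(h^2 - 6*h + 9) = (h - 3)*(h + 4)*(h - 3)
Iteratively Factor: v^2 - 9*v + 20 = (v - 4)*(v - 5)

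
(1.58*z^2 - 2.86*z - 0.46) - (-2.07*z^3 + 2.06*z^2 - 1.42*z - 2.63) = 2.07*z^3 - 0.48*z^2 - 1.44*z + 2.17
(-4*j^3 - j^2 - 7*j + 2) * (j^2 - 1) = -4*j^5 - j^4 - 3*j^3 + 3*j^2 + 7*j - 2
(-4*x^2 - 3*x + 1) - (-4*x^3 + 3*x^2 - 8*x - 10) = 4*x^3 - 7*x^2 + 5*x + 11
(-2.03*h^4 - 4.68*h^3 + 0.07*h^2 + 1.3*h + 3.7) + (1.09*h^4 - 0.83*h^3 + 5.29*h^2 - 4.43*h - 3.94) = -0.94*h^4 - 5.51*h^3 + 5.36*h^2 - 3.13*h - 0.24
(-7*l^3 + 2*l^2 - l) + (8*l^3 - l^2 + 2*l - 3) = l^3 + l^2 + l - 3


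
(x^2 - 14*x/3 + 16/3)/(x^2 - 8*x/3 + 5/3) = (3*x^2 - 14*x + 16)/(3*x^2 - 8*x + 5)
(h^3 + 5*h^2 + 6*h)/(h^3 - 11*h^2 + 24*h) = (h^2 + 5*h + 6)/(h^2 - 11*h + 24)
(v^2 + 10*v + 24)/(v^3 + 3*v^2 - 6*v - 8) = (v + 6)/(v^2 - v - 2)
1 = 1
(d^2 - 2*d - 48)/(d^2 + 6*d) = (d - 8)/d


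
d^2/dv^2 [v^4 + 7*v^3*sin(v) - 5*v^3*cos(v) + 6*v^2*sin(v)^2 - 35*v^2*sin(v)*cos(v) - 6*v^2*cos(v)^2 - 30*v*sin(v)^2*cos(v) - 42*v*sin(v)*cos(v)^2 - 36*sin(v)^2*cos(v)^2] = -7*v^3*sin(v) + 5*v^3*cos(v) + 30*v^2*sin(v) + 70*v^2*sin(2*v) + 42*v^2*cos(v) + 24*v^2*cos(2*v) + 12*v^2 + 105*v*sin(v)/2 + 48*v*sin(2*v) + 189*v*sin(3*v)/2 - 45*v*cos(v)/2 - 140*v*cos(2*v) - 135*v*cos(3*v)/2 + 15*sin(v) - 35*sin(2*v) - 45*sin(3*v) - 21*cos(v) - 144*cos(2*v)^2 - 12*cos(2*v) - 63*cos(3*v) + 72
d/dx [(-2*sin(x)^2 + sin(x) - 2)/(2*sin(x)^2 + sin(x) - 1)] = (6*sin(2*x) + cos(3*x))/((sin(x) + 1)^2*(2*sin(x) - 1)^2)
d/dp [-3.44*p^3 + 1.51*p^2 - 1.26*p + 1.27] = -10.32*p^2 + 3.02*p - 1.26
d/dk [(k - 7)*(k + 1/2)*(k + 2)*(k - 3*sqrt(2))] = 4*k^3 - 27*k^2/2 - 9*sqrt(2)*k^2 - 33*k + 27*sqrt(2)*k - 7 + 99*sqrt(2)/2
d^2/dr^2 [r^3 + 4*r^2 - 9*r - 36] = 6*r + 8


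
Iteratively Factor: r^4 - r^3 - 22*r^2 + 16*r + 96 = (r + 4)*(r^3 - 5*r^2 - 2*r + 24) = (r + 2)*(r + 4)*(r^2 - 7*r + 12) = (r - 3)*(r + 2)*(r + 4)*(r - 4)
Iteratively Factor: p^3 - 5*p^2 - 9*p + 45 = (p - 3)*(p^2 - 2*p - 15) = (p - 5)*(p - 3)*(p + 3)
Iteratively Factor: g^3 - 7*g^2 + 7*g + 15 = (g - 5)*(g^2 - 2*g - 3) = (g - 5)*(g + 1)*(g - 3)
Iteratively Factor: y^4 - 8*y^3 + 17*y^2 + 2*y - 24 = (y - 2)*(y^3 - 6*y^2 + 5*y + 12) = (y - 3)*(y - 2)*(y^2 - 3*y - 4) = (y - 4)*(y - 3)*(y - 2)*(y + 1)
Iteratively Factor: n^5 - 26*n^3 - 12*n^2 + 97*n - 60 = (n - 1)*(n^4 + n^3 - 25*n^2 - 37*n + 60) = (n - 5)*(n - 1)*(n^3 + 6*n^2 + 5*n - 12) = (n - 5)*(n - 1)^2*(n^2 + 7*n + 12) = (n - 5)*(n - 1)^2*(n + 3)*(n + 4)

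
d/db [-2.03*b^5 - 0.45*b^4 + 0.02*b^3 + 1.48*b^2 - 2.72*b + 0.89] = -10.15*b^4 - 1.8*b^3 + 0.06*b^2 + 2.96*b - 2.72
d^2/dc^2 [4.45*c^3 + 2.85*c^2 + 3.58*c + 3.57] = 26.7*c + 5.7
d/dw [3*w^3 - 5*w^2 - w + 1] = 9*w^2 - 10*w - 1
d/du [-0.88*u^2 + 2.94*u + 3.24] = 2.94 - 1.76*u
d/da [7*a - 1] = 7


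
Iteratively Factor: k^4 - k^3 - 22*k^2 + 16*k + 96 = (k + 2)*(k^3 - 3*k^2 - 16*k + 48) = (k - 4)*(k + 2)*(k^2 + k - 12) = (k - 4)*(k - 3)*(k + 2)*(k + 4)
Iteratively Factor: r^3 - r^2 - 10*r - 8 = (r + 2)*(r^2 - 3*r - 4) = (r - 4)*(r + 2)*(r + 1)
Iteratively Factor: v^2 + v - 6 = (v + 3)*(v - 2)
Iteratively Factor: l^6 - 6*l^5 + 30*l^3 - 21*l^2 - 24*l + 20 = (l + 1)*(l^5 - 7*l^4 + 7*l^3 + 23*l^2 - 44*l + 20) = (l + 1)*(l + 2)*(l^4 - 9*l^3 + 25*l^2 - 27*l + 10) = (l - 1)*(l + 1)*(l + 2)*(l^3 - 8*l^2 + 17*l - 10) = (l - 1)^2*(l + 1)*(l + 2)*(l^2 - 7*l + 10) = (l - 5)*(l - 1)^2*(l + 1)*(l + 2)*(l - 2)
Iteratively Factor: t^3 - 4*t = (t - 2)*(t^2 + 2*t) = t*(t - 2)*(t + 2)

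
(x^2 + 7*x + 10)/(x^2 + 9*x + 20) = (x + 2)/(x + 4)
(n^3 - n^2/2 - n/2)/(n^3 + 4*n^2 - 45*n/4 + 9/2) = 2*n*(2*n^2 - n - 1)/(4*n^3 + 16*n^2 - 45*n + 18)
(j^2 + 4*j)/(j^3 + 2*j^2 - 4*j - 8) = j*(j + 4)/(j^3 + 2*j^2 - 4*j - 8)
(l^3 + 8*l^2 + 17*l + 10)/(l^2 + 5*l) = l + 3 + 2/l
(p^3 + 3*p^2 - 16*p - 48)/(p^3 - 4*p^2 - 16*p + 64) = (p + 3)/(p - 4)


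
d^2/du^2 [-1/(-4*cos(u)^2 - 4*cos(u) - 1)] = 4*(4*sin(u)^2 + cos(u) + 2)/(2*cos(u) + 1)^4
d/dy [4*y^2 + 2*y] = 8*y + 2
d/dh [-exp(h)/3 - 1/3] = -exp(h)/3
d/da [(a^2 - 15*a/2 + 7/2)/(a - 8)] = (a^2 - 16*a + 113/2)/(a^2 - 16*a + 64)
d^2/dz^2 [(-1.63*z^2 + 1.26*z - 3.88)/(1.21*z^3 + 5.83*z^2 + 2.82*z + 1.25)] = (-4.772966*z^6 + 11.068596*z^5 + 18.533328*z^4 - 272.766054*z^3 - 822.294858*z^2 - 402.619668*z - 19.136374)/(1.771561*z^9 + 25.607109*z^8 + 135.765993*z^7 + 323.004418*z^6 + 369.320556*z^5 + 292.137351*z^4 + 151.402143*z^3 + 57.149625*z^2 + 13.21875*z + 1.953125)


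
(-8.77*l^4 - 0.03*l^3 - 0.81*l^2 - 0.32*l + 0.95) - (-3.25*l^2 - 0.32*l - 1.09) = -8.77*l^4 - 0.03*l^3 + 2.44*l^2 + 2.04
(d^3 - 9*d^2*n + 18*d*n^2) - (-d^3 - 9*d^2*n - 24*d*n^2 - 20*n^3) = 2*d^3 + 42*d*n^2 + 20*n^3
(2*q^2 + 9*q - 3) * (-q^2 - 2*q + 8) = -2*q^4 - 13*q^3 + q^2 + 78*q - 24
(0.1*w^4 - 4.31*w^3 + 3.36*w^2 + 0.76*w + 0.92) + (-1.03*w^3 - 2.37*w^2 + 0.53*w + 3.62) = 0.1*w^4 - 5.34*w^3 + 0.99*w^2 + 1.29*w + 4.54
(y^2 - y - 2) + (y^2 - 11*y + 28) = 2*y^2 - 12*y + 26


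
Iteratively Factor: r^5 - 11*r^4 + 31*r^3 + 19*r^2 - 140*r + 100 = (r - 5)*(r^4 - 6*r^3 + r^2 + 24*r - 20) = (r - 5)^2*(r^3 - r^2 - 4*r + 4) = (r - 5)^2*(r + 2)*(r^2 - 3*r + 2) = (r - 5)^2*(r - 1)*(r + 2)*(r - 2)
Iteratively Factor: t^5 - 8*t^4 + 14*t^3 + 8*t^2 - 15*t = (t)*(t^4 - 8*t^3 + 14*t^2 + 8*t - 15) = t*(t - 5)*(t^3 - 3*t^2 - t + 3) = t*(t - 5)*(t - 3)*(t^2 - 1) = t*(t - 5)*(t - 3)*(t + 1)*(t - 1)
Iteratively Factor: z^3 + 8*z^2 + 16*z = (z)*(z^2 + 8*z + 16) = z*(z + 4)*(z + 4)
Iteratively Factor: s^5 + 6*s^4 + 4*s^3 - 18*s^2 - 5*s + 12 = (s + 4)*(s^4 + 2*s^3 - 4*s^2 - 2*s + 3) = (s - 1)*(s + 4)*(s^3 + 3*s^2 - s - 3) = (s - 1)*(s + 1)*(s + 4)*(s^2 + 2*s - 3) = (s - 1)^2*(s + 1)*(s + 4)*(s + 3)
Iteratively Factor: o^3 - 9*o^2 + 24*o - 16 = (o - 4)*(o^2 - 5*o + 4) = (o - 4)^2*(o - 1)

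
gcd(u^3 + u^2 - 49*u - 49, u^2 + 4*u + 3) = u + 1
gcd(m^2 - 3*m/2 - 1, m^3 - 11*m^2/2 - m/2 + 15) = m - 2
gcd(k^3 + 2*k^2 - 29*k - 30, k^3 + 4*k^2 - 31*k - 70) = k - 5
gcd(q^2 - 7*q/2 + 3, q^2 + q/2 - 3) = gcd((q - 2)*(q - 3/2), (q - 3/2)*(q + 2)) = q - 3/2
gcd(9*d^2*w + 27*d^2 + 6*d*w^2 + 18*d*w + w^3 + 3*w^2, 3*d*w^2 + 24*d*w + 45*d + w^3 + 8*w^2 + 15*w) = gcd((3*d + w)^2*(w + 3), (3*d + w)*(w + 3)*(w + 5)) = 3*d*w + 9*d + w^2 + 3*w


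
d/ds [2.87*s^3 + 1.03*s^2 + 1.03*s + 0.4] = 8.61*s^2 + 2.06*s + 1.03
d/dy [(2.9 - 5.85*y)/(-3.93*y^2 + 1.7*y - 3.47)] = (-22.9905*y^2 + 22.794*y + 15.3695)/(15.4449*y^4 - 13.362*y^3 + 30.1642*y^2 - 11.798*y + 12.0409)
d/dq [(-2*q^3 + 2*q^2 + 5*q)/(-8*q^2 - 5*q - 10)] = 2*(8*q^4 + 10*q^3 + 45*q^2 - 20*q - 25)/(64*q^4 + 80*q^3 + 185*q^2 + 100*q + 100)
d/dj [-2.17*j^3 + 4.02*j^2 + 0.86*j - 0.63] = -6.51*j^2 + 8.04*j + 0.86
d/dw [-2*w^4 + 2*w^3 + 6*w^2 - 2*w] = -8*w^3 + 6*w^2 + 12*w - 2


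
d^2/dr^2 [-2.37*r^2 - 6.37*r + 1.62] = -4.74000000000000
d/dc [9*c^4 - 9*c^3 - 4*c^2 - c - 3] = 36*c^3 - 27*c^2 - 8*c - 1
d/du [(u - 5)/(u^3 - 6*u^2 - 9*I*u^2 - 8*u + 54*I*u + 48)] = (u^3 - 6*u^2 - 9*I*u^2 - 8*u + 54*I*u + (u - 5)*(-3*u^2 + 12*u + 18*I*u + 8 - 54*I) + 48)/(u^3 - 6*u^2 - 9*I*u^2 - 8*u + 54*I*u + 48)^2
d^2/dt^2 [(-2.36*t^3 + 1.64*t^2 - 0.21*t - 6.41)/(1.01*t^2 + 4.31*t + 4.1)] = (2.8421709430404e-14*t^4 - 82.840282*t^3 - 330.201846*t^2 - 400.232166*t - 122.499362)/(1.030301*t^6 + 13.189893*t^5 + 68.832813*t^4 + 187.149251*t^3 + 279.42033*t^2 + 217.3533*t + 68.921)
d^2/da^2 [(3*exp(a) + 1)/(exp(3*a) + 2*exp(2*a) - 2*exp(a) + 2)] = (12*exp(6*a) + 27*exp(5*a) + 58*exp(4*a) - 54*exp(3*a) - 102*exp(2*a) + 16)*exp(a)/(exp(9*a) + 6*exp(8*a) + 6*exp(7*a) - 10*exp(6*a) + 12*exp(5*a) + 24*exp(4*a) - 44*exp(3*a) + 48*exp(2*a) - 24*exp(a) + 8)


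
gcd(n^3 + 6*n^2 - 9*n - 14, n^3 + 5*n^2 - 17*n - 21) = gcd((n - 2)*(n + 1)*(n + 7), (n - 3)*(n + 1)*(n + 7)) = n^2 + 8*n + 7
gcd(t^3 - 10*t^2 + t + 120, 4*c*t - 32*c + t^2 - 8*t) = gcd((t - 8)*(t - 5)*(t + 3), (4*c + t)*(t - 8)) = t - 8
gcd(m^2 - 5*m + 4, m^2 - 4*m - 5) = 1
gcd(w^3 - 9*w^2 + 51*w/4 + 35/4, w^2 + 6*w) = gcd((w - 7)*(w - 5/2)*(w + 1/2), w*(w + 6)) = 1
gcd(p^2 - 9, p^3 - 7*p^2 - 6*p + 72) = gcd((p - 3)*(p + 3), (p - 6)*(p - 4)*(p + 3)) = p + 3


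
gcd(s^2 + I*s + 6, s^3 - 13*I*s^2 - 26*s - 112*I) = 1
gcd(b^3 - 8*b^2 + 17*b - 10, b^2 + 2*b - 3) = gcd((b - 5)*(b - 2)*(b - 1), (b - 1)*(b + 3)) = b - 1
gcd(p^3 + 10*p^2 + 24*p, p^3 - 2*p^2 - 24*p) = p^2 + 4*p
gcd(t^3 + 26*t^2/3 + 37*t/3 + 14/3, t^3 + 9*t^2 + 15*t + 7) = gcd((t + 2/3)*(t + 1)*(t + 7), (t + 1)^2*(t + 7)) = t^2 + 8*t + 7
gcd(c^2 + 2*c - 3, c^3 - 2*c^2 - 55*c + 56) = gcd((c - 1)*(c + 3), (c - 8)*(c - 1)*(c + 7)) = c - 1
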